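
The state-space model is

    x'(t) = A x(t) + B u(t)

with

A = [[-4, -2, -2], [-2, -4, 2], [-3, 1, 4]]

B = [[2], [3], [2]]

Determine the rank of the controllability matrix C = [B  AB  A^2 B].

AB = [[-18], [-12], [5]]
A^2B = [[86], [94], [62]]
Controllability matrix C = [B  AB  A^2B] = [[2, -18, 86], [3, -12, 94], [2, 5, 62]]
det(C) = 2·((-12)·62 - 94·5) - (-18)·(3·62 - 94·2) + 86·(3·5 - (-12)·2) = 2·(-1214) - (-18)·(-2) + 86·39 = 890 ≠ 0, so rank(C) = 3.
rank(C) = 3 = n, so the pair (A, B) is completely controllable.

3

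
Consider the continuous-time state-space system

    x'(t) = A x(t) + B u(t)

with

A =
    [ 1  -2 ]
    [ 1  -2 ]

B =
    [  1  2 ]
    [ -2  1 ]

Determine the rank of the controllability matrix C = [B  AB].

AB = [[5, 0], [5, 0]]
Controllability matrix C = [B  AB] = [[1, 2, 5, 0], [-2, 1, 5, 0]]
Take the 2×2 submatrix of C formed by columns 1, 2: [[1, 2], [-2, 1]]. Its determinant is 1·1 - 2·(-2) = 1 - (-4) = 5 ≠ 0.
So rank(C) ≥ 2; since C has 2 rows, rank(C) = 2.
rank(C) = 2 = n, so the pair (A, B) is completely controllable.

2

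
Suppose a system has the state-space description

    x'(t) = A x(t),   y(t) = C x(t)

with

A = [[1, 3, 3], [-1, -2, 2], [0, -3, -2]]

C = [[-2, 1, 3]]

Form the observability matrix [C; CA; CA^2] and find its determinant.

-1872

CA = [[-3, -17, -10]]
CA^2 = [[14, 55, -23]]
Observability matrix O = [C; CA; CA^2] = [[-2, 1, 3], [-3, -17, -10], [14, 55, -23]]
Expanding along the first row, det(O) = (-2)·((-17)·(-23) - (-10)·55) - 1·((-3)·(-23) - (-10)·14) + 3·((-3)·55 - (-17)·14) = (-2)·941 - 1·209 + 3·73 = -1872
Since det(O) ≠ 0, rank(O) = 3 and the system is completely observable.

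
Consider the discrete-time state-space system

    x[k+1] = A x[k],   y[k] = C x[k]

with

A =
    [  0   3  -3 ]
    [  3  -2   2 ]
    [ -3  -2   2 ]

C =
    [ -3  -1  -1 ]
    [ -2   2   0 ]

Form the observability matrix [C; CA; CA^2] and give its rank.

3

CA = [[0, -5, 5], [6, -10, 10]]
CA^2 = [[-30, 0, 0], [-60, 18, -18]]
Observability matrix O = [C; CA; CA^2] = [[-3, -1, -1], [-2, 2, 0], [0, -5, 5], [6, -10, 10], [-30, 0, 0], [-60, 18, -18]]
Take the 3×3 submatrix of O formed by rows 1, 2, 3: [[-3, -1, -1], [-2, 2, 0], [0, -5, 5]]. Its determinant is (-3)·(2·5 - 0·(-5)) - (-1)·((-2)·5 - 0·0) + (-1)·((-2)·(-5) - 2·0) = (-3)·10 - (-1)·(-10) + (-1)·10 = -50 ≠ 0.
So rank(O) ≥ 3; since O has 3 columns, rank(O) = 3.
rank(O) = 3 = n, so the pair (A, C) is completely observable.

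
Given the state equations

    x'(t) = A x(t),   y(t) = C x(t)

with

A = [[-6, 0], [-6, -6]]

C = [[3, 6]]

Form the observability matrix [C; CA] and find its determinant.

216

CA = [[-54, -36]]
Observability matrix O = [C; CA] = [[3, 6], [-54, -36]]
det(O) = 3·(-36) - 6·(-54) = -108 - (-324) = 216
Since det(O) ≠ 0, rank(O) = 2 and the system is completely observable.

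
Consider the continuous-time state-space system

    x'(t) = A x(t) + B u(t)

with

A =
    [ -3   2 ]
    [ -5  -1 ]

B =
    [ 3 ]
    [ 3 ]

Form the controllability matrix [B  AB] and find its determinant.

-45

AB = [[-3], [-18]]
Controllability matrix C = [B  AB] = [[3, -3], [3, -18]]
det(C) = 3·(-18) - (-3)·3 = -54 - (-9) = -45
Since det(C) ≠ 0, rank(C) = 2 and the system is completely controllable.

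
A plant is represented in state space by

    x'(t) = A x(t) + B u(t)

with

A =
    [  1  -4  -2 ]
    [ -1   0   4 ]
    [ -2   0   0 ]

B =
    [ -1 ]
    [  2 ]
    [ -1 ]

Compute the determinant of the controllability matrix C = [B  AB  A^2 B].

374

AB = [[-7], [-3], [2]]
A^2B = [[1], [15], [14]]
Controllability matrix C = [B  AB  A^2B] = [[-1, -7, 1], [2, -3, 15], [-1, 2, 14]]
Expanding along the first row, det(C) = (-1)·((-3)·14 - 15·2) - (-7)·(2·14 - 15·(-1)) + 1·(2·2 - (-3)·(-1)) = (-1)·(-72) - (-7)·43 + 1·1 = 374
Since det(C) ≠ 0, rank(C) = 3 and the system is completely controllable.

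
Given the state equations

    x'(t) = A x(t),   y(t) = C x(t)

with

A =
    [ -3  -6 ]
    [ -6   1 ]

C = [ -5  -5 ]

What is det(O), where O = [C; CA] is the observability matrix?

100

CA = [[45, 25]]
Observability matrix O = [C; CA] = [[-5, -5], [45, 25]]
det(O) = (-5)·25 - (-5)·45 = -125 - (-225) = 100
Since det(O) ≠ 0, rank(O) = 2 and the system is completely observable.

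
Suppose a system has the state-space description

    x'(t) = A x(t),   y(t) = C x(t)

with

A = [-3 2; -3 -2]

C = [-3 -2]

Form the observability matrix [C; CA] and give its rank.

2

CA = [[15, -2]]
Observability matrix O = [C; CA] = [[-3, -2], [15, -2]]
det(O) = (-3)·(-2) - (-2)·15 = 6 - (-30) = 36 ≠ 0, so rank(O) = 2.
rank(O) = 2 = n, so the pair (A, C) is completely observable.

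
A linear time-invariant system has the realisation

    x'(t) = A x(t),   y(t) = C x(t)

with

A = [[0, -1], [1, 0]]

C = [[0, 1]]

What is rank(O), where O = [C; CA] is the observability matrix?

2

CA = [[1, 0]]
Observability matrix O = [C; CA] = [[0, 1], [1, 0]]
det(O) = 0·0 - 1·1 = 0 - 1 = -1 ≠ 0, so rank(O) = 2.
rank(O) = 2 = n, so the pair (A, C) is completely observable.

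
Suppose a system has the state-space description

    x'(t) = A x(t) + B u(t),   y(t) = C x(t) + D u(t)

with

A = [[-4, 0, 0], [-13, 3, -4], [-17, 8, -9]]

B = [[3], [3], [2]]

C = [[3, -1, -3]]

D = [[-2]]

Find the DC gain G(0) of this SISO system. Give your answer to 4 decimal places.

16.8500

G(0) = C(-A)^{-1}B + D = -C A^{-1} B + D.
det A = -20, so A^{-1} = (1/-20)·adj(A) = [[-1/4, 0, 0], [49/20, -9/5, 4/5], [53/20, -8/5, 3/5]]
A^{-1} B = [-3/4, 71/20, 87/20]^T
C A^{-1} B = -377/20
G(0) = D - C A^{-1} B = -2 - (-377/20) = 337/20 ≈ 16.8500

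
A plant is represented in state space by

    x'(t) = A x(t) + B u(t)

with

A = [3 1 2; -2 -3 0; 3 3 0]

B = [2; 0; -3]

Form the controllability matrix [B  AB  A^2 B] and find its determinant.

-144

AB = [[0], [-4], [6]]
A^2B = [[8], [12], [-12]]
Controllability matrix C = [B  AB  A^2B] = [[2, 0, 8], [0, -4, 12], [-3, 6, -12]]
Expanding along the first row, det(C) = 2·((-4)·(-12) - 12·6) - 0·(0·(-12) - 12·(-3)) + 8·(0·6 - (-4)·(-3)) = 2·(-24) - 0·36 + 8·(-12) = -144
Since det(C) ≠ 0, rank(C) = 3 and the system is completely controllable.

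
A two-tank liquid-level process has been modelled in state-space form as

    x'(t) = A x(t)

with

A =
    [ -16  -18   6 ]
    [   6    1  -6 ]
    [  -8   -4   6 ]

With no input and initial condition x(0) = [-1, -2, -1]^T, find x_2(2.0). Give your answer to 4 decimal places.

det(sI - A) = s^3 - (tr A)s^2 + (M11 + M22 + M33)s - det A, where Mii is the 2×2 principal minor of A obtained by deleting row i and column i.
tr A = (-16) + 1 + 6 = -9; M11 = 1·6 - (-6)·(-4) = 6 - 24 = -18; M22 = (-16)·6 - 6·(-8) = -96 - (-48) = -48; M33 = (-16)·1 - (-18)·6 = -16 - (-108) = 92; sum of minors = 26.
det A = (-16)·(1·6 - (-6)·(-4)) - (-18)·(6·6 - (-6)·(-8)) + 6·(6·(-4) - 1·(-8)) = (-16)·(-18) - (-18)·(-12) + 6·(-16) = -24.
So p(s) = det(sI - A) = s^3 + 9s^2 + 26s + 24.
Rational-root test: any integer root divides 24. Testing small divisors, s = -2 works: p(-2) = -8 + 36 + (-52) + 24 = 0, so (s + 2) is a factor.
Dividing, p(s) = (s + 2)(s^2 + 7s + 12).
Factor s^2 + 7s + 12: two numbers with sum -7 and product 12 are -3 and -4, so s^2 + 7s + 12 = (s + 3)(s + 4).
Hence p(s) = (s + 2) (s + 3) (s + 4), with roots -4, -3, -2.
The eigenvalues -4, -3, -2 are distinct and real, so A is diagonalisable and x(t) = e^{At} x(0) = V diag(e^{λ_i t}) V^{-1} x(0), where the columns of V are the eigenvectors.
λ = -4: A - (-4)I = [[-12, -18, 6], [6, 5, -6], [-8, -4, 10]]. v must be orthogonal to every row; (row 1) × (row 2) = [78, -36, 48], so take v_1 = [13, -6, 8]^T.
λ = -3: A - (-3)I = [[-13, -18, 6], [6, 4, -6], [-8, -4, 9]]. v must be orthogonal to every row; (row 1) × (row 2) = [84, -42, 56], so take v_2 = [6, -3, 4]^T.
λ = -2: A - (-2)I = [[-14, -18, 6], [6, 3, -6], [-8, -4, 8]]. v must be orthogonal to every row; (row 1) × (row 2) = [90, -48, 66], so take v_3 = [-15, 8, -11]^T.
V = [v_1 v_2 v_3] = [[13, 6, -15], [-6, -3, 8], [8, 4, -11]] has det V = 1, so V^{-1} = adj(V)/det V = [[1, 6, 3], [-2, -23, -14], [0, -4, -3]].
Modal coordinates z(0) = V^{-1} x(0): 1·(-1) + 6·(-2) + 3·(-1) = -16; (-2)·(-1) + (-23)·(-2) + (-14)·(-1) = 62; 0·(-1) + (-4)·(-2) + (-3)·(-1) = 11; so z(0) = [-16, 62, 11]^T.
x_2(t) = Σ_i (v_i)_2 · z_i(0) · e^{λ_i t} (row 2 of V times the modal terms).
x_2(2.0) = (-6)·(-16)·e^{-4·2.0} + (-3)·62·e^{-3·2.0} + 8·11·e^{-2·2.0} = 96·0.000335 + (-186)·0.002479 + 88·0.018316 = 1.1829.

1.1829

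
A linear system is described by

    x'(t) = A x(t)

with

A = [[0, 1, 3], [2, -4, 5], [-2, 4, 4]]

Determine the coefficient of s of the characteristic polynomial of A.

Expand det(sI - A) for the 3×3 matrix.
p(s) = s^3 - 32s + 18.
(Check: constant term = det(-A) = (-1)^3 det A = 18; coefficient of s^2 = -tr A = 0.)
The coefficient of s is -32.

-32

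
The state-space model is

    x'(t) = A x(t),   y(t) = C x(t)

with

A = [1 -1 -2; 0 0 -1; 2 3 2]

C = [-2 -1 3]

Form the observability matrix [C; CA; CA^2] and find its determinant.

-212

CA = [[4, 11, 11]]
CA^2 = [[26, 29, 3]]
Observability matrix O = [C; CA; CA^2] = [[-2, -1, 3], [4, 11, 11], [26, 29, 3]]
Expanding along the first row, det(O) = (-2)·(11·3 - 11·29) - (-1)·(4·3 - 11·26) + 3·(4·29 - 11·26) = (-2)·(-286) - (-1)·(-274) + 3·(-170) = -212
Since det(O) ≠ 0, rank(O) = 3 and the system is completely observable.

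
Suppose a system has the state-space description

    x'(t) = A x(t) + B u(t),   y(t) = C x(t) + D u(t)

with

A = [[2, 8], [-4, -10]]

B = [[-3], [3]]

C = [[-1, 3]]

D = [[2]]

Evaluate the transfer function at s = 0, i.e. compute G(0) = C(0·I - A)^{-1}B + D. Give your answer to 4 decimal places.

G(0) = C(-A)^{-1}B + D = -C A^{-1} B + D.
det A = 12, so A^{-1} = (1/12)·adj(A) = [[-5/6, -2/3], [1/3, 1/6]]
A^{-1} B = [1/2, -1/2]^T
C A^{-1} B = -2
G(0) = D - C A^{-1} B = 2 - (-2) = 4

4.0000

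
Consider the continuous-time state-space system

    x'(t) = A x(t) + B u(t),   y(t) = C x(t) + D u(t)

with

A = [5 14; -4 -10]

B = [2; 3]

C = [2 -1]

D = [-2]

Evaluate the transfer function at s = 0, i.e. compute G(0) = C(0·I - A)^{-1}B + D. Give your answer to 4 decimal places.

22.5000

G(0) = C(-A)^{-1}B + D = -C A^{-1} B + D.
det A = 6, so A^{-1} = (1/6)·adj(A) = [[-5/3, -7/3], [2/3, 5/6]]
A^{-1} B = [-31/3, 23/6]^T
C A^{-1} B = -49/2
G(0) = D - C A^{-1} B = -2 - (-49/2) = 45/2 ≈ 22.5000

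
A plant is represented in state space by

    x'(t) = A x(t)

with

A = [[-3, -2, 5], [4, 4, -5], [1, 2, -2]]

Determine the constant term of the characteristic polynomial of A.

Expand det(sI - A) for the 3×3 matrix.
p(s) = s^3 + s^2 - s - 8.
(Check: constant term = det(-A) = (-1)^3 det A = -8; coefficient of s^2 = -tr A = 1.)
The constant term is -8.

-8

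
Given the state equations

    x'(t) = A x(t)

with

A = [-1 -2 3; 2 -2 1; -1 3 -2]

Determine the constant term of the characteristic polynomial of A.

Expand det(sI - A) for the 3×3 matrix.
p(s) = s^3 + 5s^2 + 12s - 5.
(Check: constant term = det(-A) = (-1)^3 det A = -5; coefficient of s^2 = -tr A = 5.)
The constant term is -5.

-5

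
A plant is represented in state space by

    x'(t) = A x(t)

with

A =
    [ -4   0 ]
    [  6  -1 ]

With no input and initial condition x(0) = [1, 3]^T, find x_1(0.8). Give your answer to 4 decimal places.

0.0408

det(sI - A) = s^2 - (tr A)s + det A, with tr A = (-4) + (-1) = -5 and det A = (-4)·(-1) - 0·6 = 4 - 0 = 4.
So p(s) = det(sI - A) = s^2 + 5s + 4.
Factor s^2 + 5s + 4: two numbers with sum -5 and product 4 are -1 and -4, so s^2 + 5s + 4 = (s + 1)(s + 4).
Hence p(s) = (s + 1) (s + 4), with roots -4, -1.
The eigenvalues -4, -1 are distinct and real, so A is diagonalisable and x(t) = e^{At} x(0) = V diag(e^{λ_i t}) V^{-1} x(0), where the columns of V are the eigenvectors.
λ = -4: A - (-4)I = [[0, 0], [6, 3]]. Row 2 gives 6·v1 + 3·v2 = 0, so take v_1 = [-1, 2]^T.
λ = -1: A - (-1)I = [[-3, 0], [6, 0]]. Row 1 gives (-3)·v1 + 0·v2 = 0, so take v_2 = [0, 1]^T.
V = [v_1 v_2] = [[-1, 0], [2, 1]] has det V = -1, so V^{-1} = adj(V)/det V = [[-1, 0], [2, 1]].
Modal coordinates z(0) = V^{-1} x(0): (-1)·1 + 0·3 = -1; 2·1 + 1·3 = 5; so z(0) = [-1, 5]^T.
x_1(t) = Σ_i (v_i)_1 · z_i(0) · e^{λ_i t} (row 1 of V times the modal terms).
x_1(0.8) = (-1)·(-1)·e^{-4·0.8} + 0·5·e^{-1·0.8} = 1·0.040762 + 0·0.449329 = 0.0408.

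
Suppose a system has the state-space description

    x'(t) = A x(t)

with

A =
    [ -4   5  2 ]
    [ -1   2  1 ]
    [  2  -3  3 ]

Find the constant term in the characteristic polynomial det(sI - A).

13

Expand det(sI - A) for the 3×3 matrix.
p(s) = s^3 - s^2 - 10s + 13.
(Check: constant term = det(-A) = (-1)^3 det A = 13; coefficient of s^2 = -tr A = -1.)
The constant term is 13.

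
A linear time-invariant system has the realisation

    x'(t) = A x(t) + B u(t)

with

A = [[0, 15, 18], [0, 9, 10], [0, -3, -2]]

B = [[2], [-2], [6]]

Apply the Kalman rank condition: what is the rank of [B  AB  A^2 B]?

AB = [[78], [42], [-6]]
A^2B = [[522], [318], [-114]]
Controllability matrix C = [B  AB  A^2B] = [[2, 78, 522], [-2, 42, 318], [6, -6, -114]]
The rows r1, r2, r3 of C are linearly dependent: -r1 + 2·r2 + r3 = 0 (check each entry), so rank(C) ≤ 2.
The 2×2 minor from rows 1, 2, columns 1, 2 is 2·42 - 78·(-2) = 84 - (-156) = 240 ≠ 0, so rank(C) = 2.
rank(C) = 2 < n = 3, so the pair (A, B) is not completely controllable.

2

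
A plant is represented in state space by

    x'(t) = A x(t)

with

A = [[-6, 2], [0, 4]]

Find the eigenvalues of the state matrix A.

-6, 4

det(sI - A) = s^2 - (tr A)s + det A, with tr A = (-6) + 4 = -2 and det A = (-6)·4 - 2·0 = -24 - 0 = -24.
So p(s) = det(sI - A) = s^2 + 2s - 24.
Factor s^2 + 2s - 24: two numbers with sum -2 and product -24 are 4 and -6, so s^2 + 2s - 24 = (s - 4)(s + 6).
Hence p(s) = (s - 4) (s + 6), with roots -6, 4.
At least one eigenvalue has non-negative real part, so the system is not asymptotically stable.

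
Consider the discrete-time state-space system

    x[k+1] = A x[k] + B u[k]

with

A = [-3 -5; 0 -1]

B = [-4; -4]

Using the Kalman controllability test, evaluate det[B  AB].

112

AB = [[32], [4]]
Controllability matrix C = [B  AB] = [[-4, 32], [-4, 4]]
det(C) = (-4)·4 - 32·(-4) = -16 - (-128) = 112
Since det(C) ≠ 0, rank(C) = 2 and the system is completely controllable.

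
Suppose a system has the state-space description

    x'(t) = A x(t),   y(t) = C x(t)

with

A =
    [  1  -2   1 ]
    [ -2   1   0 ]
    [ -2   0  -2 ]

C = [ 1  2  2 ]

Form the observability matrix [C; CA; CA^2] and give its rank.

3

CA = [[-7, 0, -3]]
CA^2 = [[-1, 14, -1]]
Observability matrix O = [C; CA; CA^2] = [[1, 2, 2], [-7, 0, -3], [-1, 14, -1]]
det(O) = 1·(0·(-1) - (-3)·14) - 2·((-7)·(-1) - (-3)·(-1)) + 2·((-7)·14 - 0·(-1)) = 1·42 - 2·4 + 2·(-98) = -162 ≠ 0, so rank(O) = 3.
rank(O) = 3 = n, so the pair (A, C) is completely observable.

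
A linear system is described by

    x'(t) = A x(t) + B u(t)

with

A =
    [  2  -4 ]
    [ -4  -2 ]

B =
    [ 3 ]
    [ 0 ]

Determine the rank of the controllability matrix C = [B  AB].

2

AB = [[6], [-12]]
Controllability matrix C = [B  AB] = [[3, 6], [0, -12]]
det(C) = 3·(-12) - 6·0 = -36 - 0 = -36 ≠ 0, so rank(C) = 2.
rank(C) = 2 = n, so the pair (A, B) is completely controllable.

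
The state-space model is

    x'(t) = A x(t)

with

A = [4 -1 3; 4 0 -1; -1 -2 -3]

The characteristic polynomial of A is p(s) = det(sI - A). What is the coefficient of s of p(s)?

Expand det(sI - A) for the 3×3 matrix.
p(s) = s^3 - s^2 - 7s + 45.
(Check: constant term = det(-A) = (-1)^3 det A = 45; coefficient of s^2 = -tr A = -1.)
The coefficient of s is -7.

-7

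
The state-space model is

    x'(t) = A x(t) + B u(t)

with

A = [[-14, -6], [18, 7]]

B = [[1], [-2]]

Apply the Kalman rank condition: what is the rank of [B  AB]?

AB = [[-2], [4]]
Controllability matrix C = [B  AB] = [[1, -2], [-2, 4]]
Every column of C is a scalar multiple of column 1 = [1, -2] (multipliers 1, -2), so the columns span a one-dimensional space.
C ≠ 0, hence rank(C) = 1.
rank(C) = 1 < n = 2, so the pair (A, B) is not completely controllable.

1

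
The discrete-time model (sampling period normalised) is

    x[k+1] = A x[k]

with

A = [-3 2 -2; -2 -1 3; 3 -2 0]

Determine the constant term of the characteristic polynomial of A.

Expand det(zI - A) for the 3×3 matrix.
p(z) = z^3 + 4z^2 + 19z + 14.
(Check: constant term = det(-A) = (-1)^3 det A = 14; coefficient of z^2 = -tr A = 4.)
The constant term is 14.

14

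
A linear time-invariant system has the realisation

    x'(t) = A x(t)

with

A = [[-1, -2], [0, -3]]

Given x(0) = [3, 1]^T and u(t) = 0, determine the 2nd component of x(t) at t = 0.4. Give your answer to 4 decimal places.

det(sI - A) = s^2 - (tr A)s + det A, with tr A = (-1) + (-3) = -4 and det A = (-1)·(-3) - (-2)·0 = 3 - 0 = 3.
So p(s) = det(sI - A) = s^2 + 4s + 3.
Factor s^2 + 4s + 3: two numbers with sum -4 and product 3 are -1 and -3, so s^2 + 4s + 3 = (s + 1)(s + 3).
Hence p(s) = (s + 1) (s + 3), with roots -3, -1.
The eigenvalues -3, -1 are distinct and real, so A is diagonalisable and x(t) = e^{At} x(0) = V diag(e^{λ_i t}) V^{-1} x(0), where the columns of V are the eigenvectors.
λ = -3: A - (-3)I = [[2, -2], [0, 0]]. Row 1 gives 2·v1 + (-2)·v2 = 0, so take v_1 = [1, 1]^T.
λ = -1: A - (-1)I = [[0, -2], [0, -2]]. Row 1 gives 0·v1 + (-2)·v2 = 0, so take v_2 = [-1, 0]^T.
V = [v_1 v_2] = [[1, -1], [1, 0]] has det V = 1, so V^{-1} = adj(V)/det V = [[0, 1], [-1, 1]].
Modal coordinates z(0) = V^{-1} x(0): 0·3 + 1·1 = 1; (-1)·3 + 1·1 = -2; so z(0) = [1, -2]^T.
x_2(t) = Σ_i (v_i)_2 · z_i(0) · e^{λ_i t} (row 2 of V times the modal terms).
x_2(0.4) = 1·1·e^{-3·0.4} + 0·(-2)·e^{-1·0.4} = 1·0.301194 + 0·0.670320 = 0.3012.

0.3012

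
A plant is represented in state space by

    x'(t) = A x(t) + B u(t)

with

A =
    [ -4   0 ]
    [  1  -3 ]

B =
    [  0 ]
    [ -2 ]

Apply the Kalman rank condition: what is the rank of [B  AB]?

1

AB = [[0], [6]]
Controllability matrix C = [B  AB] = [[0, 0], [-2, 6]]
Every column of C is a scalar multiple of column 1 = [0, -2] (multipliers 1, -3), so the columns span a one-dimensional space.
C ≠ 0, hence rank(C) = 1.
rank(C) = 1 < n = 2, so the pair (A, B) is not completely controllable.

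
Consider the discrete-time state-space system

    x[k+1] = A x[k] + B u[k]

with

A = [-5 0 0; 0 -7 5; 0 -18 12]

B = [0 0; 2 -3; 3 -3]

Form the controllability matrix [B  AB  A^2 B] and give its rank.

2

AB = [[0, 0], [1, 6], [0, 18]]
A^2B = [[0, 0], [-7, 48], [-18, 108]]
Controllability matrix C = [B  AB  A^2B] = [[0, 0, 0, 0, 0, 0], [2, -3, 1, 6, -7, 48], [3, -3, 0, 18, -18, 108]]
Row 1 of C is identically zero, so rank(C) ≤ 2.
The 2×2 minor from rows 2, 3, columns 1, 2 is 2·(-3) - (-3)·3 = -6 - (-9) = 3 ≠ 0, so rank(C) = 2.
rank(C) = 2 < n = 3, so the pair (A, B) is not completely controllable.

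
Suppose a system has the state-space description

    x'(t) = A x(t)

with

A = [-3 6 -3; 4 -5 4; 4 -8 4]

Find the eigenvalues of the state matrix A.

-3, -1, 0

det(sI - A) = s^3 - (tr A)s^2 + (M11 + M22 + M33)s - det A, where Mii is the 2×2 principal minor of A obtained by deleting row i and column i.
tr A = (-3) + (-5) + 4 = -4; M11 = (-5)·4 - 4·(-8) = -20 - (-32) = 12; M22 = (-3)·4 - (-3)·4 = -12 - (-12) = 0; M33 = (-3)·(-5) - 6·4 = 15 - 24 = -9; sum of minors = 3.
det A = (-3)·((-5)·4 - 4·(-8)) - 6·(4·4 - 4·4) + (-3)·(4·(-8) - (-5)·4) = (-3)·12 - 6·0 + (-3)·(-12) = 0.
So p(s) = det(sI - A) = s^3 + 4s^2 + 3s.
The constant term is 0, so p(s) = s(s^2 + 4s + 3).
Factor s^2 + 4s + 3: two numbers with sum -4 and product 3 are -1 and -3, so s^2 + 4s + 3 = (s + 1)(s + 3).
Hence p(s) = s (s + 1) (s + 3), with roots -3, -1, 0.
At least one eigenvalue has non-negative real part, so the system is not asymptotically stable.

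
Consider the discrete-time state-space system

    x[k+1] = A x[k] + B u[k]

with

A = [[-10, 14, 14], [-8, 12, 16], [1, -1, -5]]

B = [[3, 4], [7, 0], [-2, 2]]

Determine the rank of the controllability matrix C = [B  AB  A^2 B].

2

AB = [[40, -12], [28, 0], [6, -6]]
A^2B = [[76, 36], [112, 0], [-18, 18]]
Controllability matrix C = [B  AB  A^2B] = [[3, 4, 40, -12, 76, 36], [7, 0, 28, 0, 112, 0], [-2, 2, 6, -6, -18, 18]]
The rows r1, r2, r3 of C are linearly dependent: -r1 + r2 + 2·r3 = 0 (check each entry), so rank(C) ≤ 2.
The 2×2 minor from rows 1, 2, columns 1, 2 is 3·0 - 4·7 = 0 - 28 = -28 ≠ 0, so rank(C) = 2.
rank(C) = 2 < n = 3, so the pair (A, B) is not completely controllable.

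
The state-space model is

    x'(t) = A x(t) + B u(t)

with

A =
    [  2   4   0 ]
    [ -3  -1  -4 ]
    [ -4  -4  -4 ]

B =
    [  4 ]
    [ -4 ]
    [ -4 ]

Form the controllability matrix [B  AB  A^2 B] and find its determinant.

AB = [[-8], [8], [16]]
A^2B = [[16], [-48], [-64]]
Controllability matrix C = [B  AB  A^2B] = [[4, -8, 16], [-4, 8, -48], [-4, 16, -64]]
Expanding along the first row, det(C) = 4·(8·(-64) - (-48)·16) - (-8)·((-4)·(-64) - (-48)·(-4)) + 16·((-4)·16 - 8·(-4)) = 4·256 - (-8)·64 + 16·(-32) = 1024
Since det(C) ≠ 0, rank(C) = 3 and the system is completely controllable.

1024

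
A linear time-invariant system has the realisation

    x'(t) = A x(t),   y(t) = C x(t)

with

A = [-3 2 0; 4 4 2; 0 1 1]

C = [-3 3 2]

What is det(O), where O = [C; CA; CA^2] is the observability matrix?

CA = [[21, 8, 8]]
CA^2 = [[-31, 82, 24]]
Observability matrix O = [C; CA; CA^2] = [[-3, 3, 2], [21, 8, 8], [-31, 82, 24]]
Expanding along the first row, det(O) = (-3)·(8·24 - 8·82) - 3·(21·24 - 8·(-31)) + 2·(21·82 - 8·(-31)) = (-3)·(-464) - 3·752 + 2·1970 = 3076
Since det(O) ≠ 0, rank(O) = 3 and the system is completely observable.

3076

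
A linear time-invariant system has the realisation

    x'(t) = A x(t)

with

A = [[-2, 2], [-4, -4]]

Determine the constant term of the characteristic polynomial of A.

For a 2×2 matrix, det(sI - A) = s^2 - (tr A)s + det A.
tr A = -6, det A = 16.
So p(s) = s^2 + 6s + 16.
The constant term is 16.

16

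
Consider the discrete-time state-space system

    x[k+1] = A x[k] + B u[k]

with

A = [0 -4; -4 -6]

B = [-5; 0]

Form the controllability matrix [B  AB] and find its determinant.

AB = [[0], [20]]
Controllability matrix C = [B  AB] = [[-5, 0], [0, 20]]
det(C) = (-5)·20 - 0·0 = -100 - 0 = -100
Since det(C) ≠ 0, rank(C) = 2 and the system is completely controllable.

-100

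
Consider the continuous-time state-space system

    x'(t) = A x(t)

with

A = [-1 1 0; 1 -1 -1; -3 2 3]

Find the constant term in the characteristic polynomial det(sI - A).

-1

Expand det(sI - A) for the 3×3 matrix.
p(s) = s^3 - s^2 - 4s - 1.
(Check: constant term = det(-A) = (-1)^3 det A = -1; coefficient of s^2 = -tr A = -1.)
The constant term is -1.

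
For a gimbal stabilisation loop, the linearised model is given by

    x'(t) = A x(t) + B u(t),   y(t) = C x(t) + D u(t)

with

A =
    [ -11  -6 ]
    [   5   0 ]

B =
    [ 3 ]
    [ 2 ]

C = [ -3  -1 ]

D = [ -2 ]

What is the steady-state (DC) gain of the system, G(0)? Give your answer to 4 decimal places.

-2.0333

G(0) = C(-A)^{-1}B + D = -C A^{-1} B + D.
det A = 30, so A^{-1} = (1/30)·adj(A) = [[0, 1/5], [-1/6, -11/30]]
A^{-1} B = [2/5, -37/30]^T
C A^{-1} B = 1/30
G(0) = D - C A^{-1} B = -2 - (1/30) = -61/30 ≈ -2.0333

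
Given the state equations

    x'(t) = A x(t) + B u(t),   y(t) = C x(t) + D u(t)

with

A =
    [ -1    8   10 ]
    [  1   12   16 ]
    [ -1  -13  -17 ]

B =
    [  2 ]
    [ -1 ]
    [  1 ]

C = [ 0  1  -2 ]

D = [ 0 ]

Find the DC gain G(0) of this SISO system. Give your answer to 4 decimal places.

G(0) = C(-A)^{-1}B + D = -C A^{-1} B + D.
det A = -6, so A^{-1} = (1/-6)·adj(A) = [[-2/3, -1, -4/3], [-1/6, -9/2, -13/3], [1/6, 7/2, 10/3]]
A^{-1} B = [-5/3, -1/6, 1/6]^T
C A^{-1} B = -1/2
G(0) = D - C A^{-1} B = 0 - (-1/2) = 1/2 ≈ 0.5000

0.5000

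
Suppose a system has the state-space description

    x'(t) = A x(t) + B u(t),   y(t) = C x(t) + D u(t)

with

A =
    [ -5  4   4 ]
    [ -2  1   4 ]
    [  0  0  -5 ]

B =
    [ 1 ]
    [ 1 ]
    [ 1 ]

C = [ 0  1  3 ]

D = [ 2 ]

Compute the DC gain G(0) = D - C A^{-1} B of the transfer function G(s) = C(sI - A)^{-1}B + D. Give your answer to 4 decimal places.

G(0) = C(-A)^{-1}B + D = -C A^{-1} B + D.
det A = -15, so A^{-1} = (1/-15)·adj(A) = [[1/3, -4/3, -4/5], [2/3, -5/3, -4/5], [0, 0, -1/5]]
A^{-1} B = [-9/5, -9/5, -1/5]^T
C A^{-1} B = -12/5
G(0) = D - C A^{-1} B = 2 - (-12/5) = 22/5 ≈ 4.4000

4.4000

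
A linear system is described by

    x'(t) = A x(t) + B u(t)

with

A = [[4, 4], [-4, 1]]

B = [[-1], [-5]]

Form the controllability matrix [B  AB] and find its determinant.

AB = [[-24], [-1]]
Controllability matrix C = [B  AB] = [[-1, -24], [-5, -1]]
det(C) = (-1)·(-1) - (-24)·(-5) = 1 - 120 = -119
Since det(C) ≠ 0, rank(C) = 2 and the system is completely controllable.

-119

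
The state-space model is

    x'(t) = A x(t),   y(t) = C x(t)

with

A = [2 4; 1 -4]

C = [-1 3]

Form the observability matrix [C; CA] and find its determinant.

13

CA = [[1, -16]]
Observability matrix O = [C; CA] = [[-1, 3], [1, -16]]
det(O) = (-1)·(-16) - 3·1 = 16 - 3 = 13
Since det(O) ≠ 0, rank(O) = 2 and the system is completely observable.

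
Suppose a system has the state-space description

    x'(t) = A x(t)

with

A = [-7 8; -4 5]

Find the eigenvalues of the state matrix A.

det(sI - A) = s^2 - (tr A)s + det A, with tr A = (-7) + 5 = -2 and det A = (-7)·5 - 8·(-4) = -35 - (-32) = -3.
So p(s) = det(sI - A) = s^2 + 2s - 3.
Factor s^2 + 2s - 3: two numbers with sum -2 and product -3 are 1 and -3, so s^2 + 2s - 3 = (s - 1)(s + 3).
Hence p(s) = (s - 1) (s + 3), with roots -3, 1.
At least one eigenvalue has non-negative real part, so the system is not asymptotically stable.

-3, 1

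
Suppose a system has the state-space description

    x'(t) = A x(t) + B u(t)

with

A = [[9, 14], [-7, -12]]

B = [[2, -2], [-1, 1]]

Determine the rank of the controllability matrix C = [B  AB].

1

AB = [[4, -4], [-2, 2]]
Controllability matrix C = [B  AB] = [[2, -2, 4, -4], [-1, 1, -2, 2]]
Every column of C is a scalar multiple of column 1 = [2, -1] (multipliers 1, -1, 2, -2), so the columns span a one-dimensional space.
C ≠ 0, hence rank(C) = 1.
rank(C) = 1 < n = 2, so the pair (A, B) is not completely controllable.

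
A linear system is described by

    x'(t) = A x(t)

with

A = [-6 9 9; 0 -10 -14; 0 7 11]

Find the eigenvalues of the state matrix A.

-6, -3, 4

det(sI - A) = s^3 - (tr A)s^2 + (M11 + M22 + M33)s - det A, where Mii is the 2×2 principal minor of A obtained by deleting row i and column i.
tr A = (-6) + (-10) + 11 = -5; M11 = (-10)·11 - (-14)·7 = -110 - (-98) = -12; M22 = (-6)·11 - 9·0 = -66 - 0 = -66; M33 = (-6)·(-10) - 9·0 = 60 - 0 = 60; sum of minors = -18.
det A = (-6)·((-10)·11 - (-14)·7) - 9·(0·11 - (-14)·0) + 9·(0·7 - (-10)·0) = (-6)·(-12) - 9·0 + 9·0 = 72.
So p(s) = det(sI - A) = s^3 + 5s^2 - 18s - 72.
Rational-root test: any integer root divides -72. Testing small divisors, s = -3 works: p(-3) = -27 + 45 + 54 + (-72) = 0, so (s + 3) is a factor.
Dividing, p(s) = (s + 3)(s^2 + 2s - 24).
Factor s^2 + 2s - 24: two numbers with sum -2 and product -24 are 4 and -6, so s^2 + 2s - 24 = (s - 4)(s + 6).
Hence p(s) = (s - 4) (s + 3) (s + 6), with roots -6, -3, 4.
At least one eigenvalue has non-negative real part, so the system is not asymptotically stable.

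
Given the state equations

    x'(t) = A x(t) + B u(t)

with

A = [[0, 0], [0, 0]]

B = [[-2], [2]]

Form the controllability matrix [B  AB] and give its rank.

AB = [[0], [0]]
Controllability matrix C = [B  AB] = [[-2, 0], [2, 0]]
Every column of C is a scalar multiple of column 1 = [-2, 2] (multipliers 1, 0), so the columns span a one-dimensional space.
C ≠ 0, hence rank(C) = 1.
rank(C) = 1 < n = 2, so the pair (A, B) is not completely controllable.

1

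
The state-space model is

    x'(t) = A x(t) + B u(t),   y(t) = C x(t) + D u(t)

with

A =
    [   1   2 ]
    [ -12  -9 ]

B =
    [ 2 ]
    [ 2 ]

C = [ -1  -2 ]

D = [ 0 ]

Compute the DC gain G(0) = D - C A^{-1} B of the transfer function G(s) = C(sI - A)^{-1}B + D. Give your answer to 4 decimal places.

G(0) = C(-A)^{-1}B + D = -C A^{-1} B + D.
det A = 15, so A^{-1} = (1/15)·adj(A) = [[-3/5, -2/15], [4/5, 1/15]]
A^{-1} B = [-22/15, 26/15]^T
C A^{-1} B = -2
G(0) = D - C A^{-1} B = 0 - (-2) = 2

2.0000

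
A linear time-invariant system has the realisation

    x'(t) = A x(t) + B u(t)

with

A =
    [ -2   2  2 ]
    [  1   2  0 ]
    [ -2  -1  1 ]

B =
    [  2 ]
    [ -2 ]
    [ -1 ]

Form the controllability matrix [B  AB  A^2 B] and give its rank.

AB = [[-10], [-2], [-3]]
A^2B = [[10], [-14], [19]]
Controllability matrix C = [B  AB  A^2B] = [[2, -10, 10], [-2, -2, -14], [-1, -3, 19]]
det(C) = 2·((-2)·19 - (-14)·(-3)) - (-10)·((-2)·19 - (-14)·(-1)) + 10·((-2)·(-3) - (-2)·(-1)) = 2·(-80) - (-10)·(-52) + 10·4 = -640 ≠ 0, so rank(C) = 3.
rank(C) = 3 = n, so the pair (A, B) is completely controllable.

3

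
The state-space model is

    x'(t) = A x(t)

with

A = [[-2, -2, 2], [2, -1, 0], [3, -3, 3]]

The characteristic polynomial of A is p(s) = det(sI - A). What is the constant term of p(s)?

Expand det(sI - A) for the 3×3 matrix.
p(s) = s^3 - 9s - 12.
(Check: constant term = det(-A) = (-1)^3 det A = -12; coefficient of s^2 = -tr A = 0.)
The constant term is -12.

-12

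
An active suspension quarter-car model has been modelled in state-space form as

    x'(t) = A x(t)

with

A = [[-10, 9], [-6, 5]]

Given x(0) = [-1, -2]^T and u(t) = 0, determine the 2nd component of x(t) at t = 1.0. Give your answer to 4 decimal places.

det(sI - A) = s^2 - (tr A)s + det A, with tr A = (-10) + 5 = -5 and det A = (-10)·5 - 9·(-6) = -50 - (-54) = 4.
So p(s) = det(sI - A) = s^2 + 5s + 4.
Factor s^2 + 5s + 4: two numbers with sum -5 and product 4 are -1 and -4, so s^2 + 5s + 4 = (s + 1)(s + 4).
Hence p(s) = (s + 1) (s + 4), with roots -4, -1.
The eigenvalues -4, -1 are distinct and real, so A is diagonalisable and x(t) = e^{At} x(0) = V diag(e^{λ_i t}) V^{-1} x(0), where the columns of V are the eigenvectors.
λ = -4: A - (-4)I = [[-6, 9], [-6, 9]]. Row 1 gives (-6)·v1 + 9·v2 = 0, so take v_1 = [-3, -2]^T.
λ = -1: A - (-1)I = [[-9, 9], [-6, 6]]. Row 1 gives (-9)·v1 + 9·v2 = 0, so take v_2 = [-1, -1]^T.
V = [v_1 v_2] = [[-3, -1], [-2, -1]] has det V = 1, so V^{-1} = adj(V)/det V = [[-1, 1], [2, -3]].
Modal coordinates z(0) = V^{-1} x(0): (-1)·(-1) + 1·(-2) = -1; 2·(-1) + (-3)·(-2) = 4; so z(0) = [-1, 4]^T.
x_2(t) = Σ_i (v_i)_2 · z_i(0) · e^{λ_i t} (row 2 of V times the modal terms).
x_2(1.0) = (-2)·(-1)·e^{-4·1.0} + (-1)·4·e^{-1·1.0} = 2·0.018316 + (-4)·0.367879 = -1.4349.

-1.4349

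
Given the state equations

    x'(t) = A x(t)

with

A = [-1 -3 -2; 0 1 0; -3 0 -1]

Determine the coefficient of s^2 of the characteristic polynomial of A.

1

Expand det(sI - A) for the 3×3 matrix.
p(s) = s^3 + s^2 - 7s + 5.
(Check: constant term = det(-A) = (-1)^3 det A = 5; coefficient of s^2 = -tr A = 1.)
The coefficient of s^2 is 1.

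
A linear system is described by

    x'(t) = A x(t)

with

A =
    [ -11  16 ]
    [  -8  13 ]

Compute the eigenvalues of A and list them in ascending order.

det(sI - A) = s^2 - (tr A)s + det A, with tr A = (-11) + 13 = 2 and det A = (-11)·13 - 16·(-8) = -143 - (-128) = -15.
So p(s) = det(sI - A) = s^2 - 2s - 15.
Factor s^2 - 2s - 15: two numbers with sum 2 and product -15 are 5 and -3, so s^2 - 2s - 15 = (s - 5)(s + 3).
Hence p(s) = (s - 5) (s + 3), with roots -3, 5.
At least one eigenvalue has non-negative real part, so the system is not asymptotically stable.

-3, 5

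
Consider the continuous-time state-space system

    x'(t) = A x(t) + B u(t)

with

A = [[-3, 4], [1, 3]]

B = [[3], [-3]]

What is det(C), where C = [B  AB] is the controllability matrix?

-81

AB = [[-21], [-6]]
Controllability matrix C = [B  AB] = [[3, -21], [-3, -6]]
det(C) = 3·(-6) - (-21)·(-3) = -18 - 63 = -81
Since det(C) ≠ 0, rank(C) = 2 and the system is completely controllable.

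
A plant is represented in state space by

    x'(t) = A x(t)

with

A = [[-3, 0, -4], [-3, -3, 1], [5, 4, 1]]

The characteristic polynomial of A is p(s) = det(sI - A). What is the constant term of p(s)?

Expand det(sI - A) for the 3×3 matrix.
p(s) = s^3 + 5s^2 + 19s - 9.
(Check: constant term = det(-A) = (-1)^3 det A = -9; coefficient of s^2 = -tr A = 5.)
The constant term is -9.

-9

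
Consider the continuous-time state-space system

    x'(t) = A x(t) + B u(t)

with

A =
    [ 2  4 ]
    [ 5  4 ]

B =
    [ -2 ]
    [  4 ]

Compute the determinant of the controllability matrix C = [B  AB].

-60

AB = [[12], [6]]
Controllability matrix C = [B  AB] = [[-2, 12], [4, 6]]
det(C) = (-2)·6 - 12·4 = -12 - 48 = -60
Since det(C) ≠ 0, rank(C) = 2 and the system is completely controllable.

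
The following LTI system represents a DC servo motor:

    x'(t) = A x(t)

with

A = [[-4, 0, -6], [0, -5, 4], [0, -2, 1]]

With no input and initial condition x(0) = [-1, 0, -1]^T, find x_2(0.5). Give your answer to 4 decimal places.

-0.7668

det(sI - A) = s^3 - (tr A)s^2 + (M11 + M22 + M33)s - det A, where Mii is the 2×2 principal minor of A obtained by deleting row i and column i.
tr A = (-4) + (-5) + 1 = -8; M11 = (-5)·1 - 4·(-2) = -5 - (-8) = 3; M22 = (-4)·1 - (-6)·0 = -4 - 0 = -4; M33 = (-4)·(-5) - 0·0 = 20 - 0 = 20; sum of minors = 19.
det A = (-4)·((-5)·1 - 4·(-2)) - 0·(0·1 - 4·0) + (-6)·(0·(-2) - (-5)·0) = (-4)·3 - 0·0 + (-6)·0 = -12.
So p(s) = det(sI - A) = s^3 + 8s^2 + 19s + 12.
Rational-root test: any integer root divides 12. Testing small divisors, s = -1 works: p(-1) = -1 + 8 + (-19) + 12 = 0, so (s + 1) is a factor.
Dividing, p(s) = (s + 1)(s^2 + 7s + 12).
Factor s^2 + 7s + 12: two numbers with sum -7 and product 12 are -3 and -4, so s^2 + 7s + 12 = (s + 3)(s + 4).
Hence p(s) = (s + 1) (s + 3) (s + 4), with roots -4, -3, -1.
The eigenvalues -4, -3, -1 are distinct and real, so A is diagonalisable and x(t) = e^{At} x(0) = V diag(e^{λ_i t}) V^{-1} x(0), where the columns of V are the eigenvectors.
λ = -4: A - (-4)I = [[0, 0, -6], [0, -1, 4], [0, -2, 5]]. v must be orthogonal to every row; (row 1) × (row 2) = [-6, 0, 0], so take v_1 = [1, 0, 0]^T.
λ = -3: A - (-3)I = [[-1, 0, -6], [0, -2, 4], [0, -2, 4]]. v must be orthogonal to every row; (row 1) × (row 2) = [-12, 4, 2], so take v_2 = [-6, 2, 1]^T.
λ = -1: A - (-1)I = [[-3, 0, -6], [0, -4, 4], [0, -2, 2]]. v must be orthogonal to every row; (row 1) × (row 2) = [-24, 12, 12], so take v_3 = [2, -1, -1]^T.
V = [v_1 v_2 v_3] = [[1, -6, 2], [0, 2, -1], [0, 1, -1]] has det V = -1, so V^{-1} = adj(V)/det V = [[1, 4, -2], [0, 1, -1], [0, 1, -2]].
Modal coordinates z(0) = V^{-1} x(0): 1·(-1) + 4·0 + (-2)·(-1) = 1; 0·(-1) + 1·0 + (-1)·(-1) = 1; 0·(-1) + 1·0 + (-2)·(-1) = 2; so z(0) = [1, 1, 2]^T.
x_2(t) = Σ_i (v_i)_2 · z_i(0) · e^{λ_i t} (row 2 of V times the modal terms).
x_2(0.5) = 0·1·e^{-4·0.5} + 2·1·e^{-3·0.5} + (-1)·2·e^{-1·0.5} = 0·0.135335 + 2·0.223130 + (-2)·0.606531 = -0.7668.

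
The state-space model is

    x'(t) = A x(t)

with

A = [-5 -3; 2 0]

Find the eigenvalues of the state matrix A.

det(sI - A) = s^2 - (tr A)s + det A, with tr A = (-5) + 0 = -5 and det A = (-5)·0 - (-3)·2 = 0 - (-6) = 6.
So p(s) = det(sI - A) = s^2 + 5s + 6.
Factor s^2 + 5s + 6: two numbers with sum -5 and product 6 are -2 and -3, so s^2 + 5s + 6 = (s + 2)(s + 3).
Hence p(s) = (s + 2) (s + 3), with roots -3, -2.
All eigenvalues have negative real part, so the system is asymptotically stable.

-3, -2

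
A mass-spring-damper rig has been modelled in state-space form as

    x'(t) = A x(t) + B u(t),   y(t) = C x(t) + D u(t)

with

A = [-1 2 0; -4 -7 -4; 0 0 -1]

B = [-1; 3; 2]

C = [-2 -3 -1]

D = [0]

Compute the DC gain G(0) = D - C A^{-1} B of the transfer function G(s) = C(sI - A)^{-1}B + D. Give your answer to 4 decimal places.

0.4667

G(0) = C(-A)^{-1}B + D = -C A^{-1} B + D.
det A = -15, so A^{-1} = (1/-15)·adj(A) = [[-7/15, -2/15, 8/15], [4/15, -1/15, 4/15], [0, 0, -1]]
A^{-1} B = [17/15, 1/15, -2]^T
C A^{-1} B = -7/15
G(0) = D - C A^{-1} B = 0 - (-7/15) = 7/15 ≈ 0.4667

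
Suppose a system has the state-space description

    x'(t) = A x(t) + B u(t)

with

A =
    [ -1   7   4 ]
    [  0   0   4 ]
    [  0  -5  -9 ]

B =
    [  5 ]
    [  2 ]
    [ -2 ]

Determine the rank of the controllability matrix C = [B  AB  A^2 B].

2

AB = [[1], [-8], [8]]
A^2B = [[-25], [32], [-32]]
Controllability matrix C = [B  AB  A^2B] = [[5, 1, -25], [2, -8, 32], [-2, 8, -32]]
The rows r1, r2, r3 of C are linearly dependent: r2 + r3 = 0 (check each entry), so rank(C) ≤ 2.
The 2×2 minor from rows 1, 2, columns 1, 2 is 5·(-8) - 1·2 = -40 - 2 = -42 ≠ 0, so rank(C) = 2.
rank(C) = 2 < n = 3, so the pair (A, B) is not completely controllable.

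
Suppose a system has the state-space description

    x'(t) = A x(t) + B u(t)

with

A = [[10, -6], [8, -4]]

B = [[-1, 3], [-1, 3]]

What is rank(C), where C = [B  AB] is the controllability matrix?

AB = [[-4, 12], [-4, 12]]
Controllability matrix C = [B  AB] = [[-1, 3, -4, 12], [-1, 3, -4, 12]]
Every column of C is a scalar multiple of column 1 = [-1, -1] (multipliers 1, -3, 4, -12), so the columns span a one-dimensional space.
C ≠ 0, hence rank(C) = 1.
rank(C) = 1 < n = 2, so the pair (A, B) is not completely controllable.

1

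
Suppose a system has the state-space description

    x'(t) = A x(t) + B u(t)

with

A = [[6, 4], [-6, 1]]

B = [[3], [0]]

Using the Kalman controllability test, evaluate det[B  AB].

-54

AB = [[18], [-18]]
Controllability matrix C = [B  AB] = [[3, 18], [0, -18]]
det(C) = 3·(-18) - 18·0 = -54 - 0 = -54
Since det(C) ≠ 0, rank(C) = 2 and the system is completely controllable.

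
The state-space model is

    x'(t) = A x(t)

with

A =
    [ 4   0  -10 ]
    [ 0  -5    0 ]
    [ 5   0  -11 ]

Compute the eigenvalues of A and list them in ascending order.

det(sI - A) = s^3 - (tr A)s^2 + (M11 + M22 + M33)s - det A, where Mii is the 2×2 principal minor of A obtained by deleting row i and column i.
tr A = 4 + (-5) + (-11) = -12; M11 = (-5)·(-11) - 0·0 = 55 - 0 = 55; M22 = 4·(-11) - (-10)·5 = -44 - (-50) = 6; M33 = 4·(-5) - 0·0 = -20 - 0 = -20; sum of minors = 41.
det A = 4·((-5)·(-11) - 0·0) - 0·(0·(-11) - 0·5) + (-10)·(0·0 - (-5)·5) = 4·55 - 0·0 + (-10)·25 = -30.
So p(s) = det(sI - A) = s^3 + 12s^2 + 41s + 30.
Rational-root test: any integer root divides 30. Testing small divisors, s = -1 works: p(-1) = -1 + 12 + (-41) + 30 = 0, so (s + 1) is a factor.
Dividing, p(s) = (s + 1)(s^2 + 11s + 30).
Factor s^2 + 11s + 30: two numbers with sum -11 and product 30 are -5 and -6, so s^2 + 11s + 30 = (s + 5)(s + 6).
Hence p(s) = (s + 1) (s + 5) (s + 6), with roots -6, -5, -1.
All eigenvalues have negative real part, so the system is asymptotically stable.

-6, -5, -1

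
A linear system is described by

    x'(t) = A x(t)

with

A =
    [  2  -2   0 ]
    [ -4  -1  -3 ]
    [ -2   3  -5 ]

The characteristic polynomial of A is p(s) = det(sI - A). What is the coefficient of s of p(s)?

Expand det(sI - A) for the 3×3 matrix.
p(s) = s^3 + 4s^2 - 6s - 56.
(Check: constant term = det(-A) = (-1)^3 det A = -56; coefficient of s^2 = -tr A = 4.)
The coefficient of s is -6.

-6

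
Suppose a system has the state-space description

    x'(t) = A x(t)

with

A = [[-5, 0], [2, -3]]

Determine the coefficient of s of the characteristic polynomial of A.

For a 2×2 matrix, det(sI - A) = s^2 - (tr A)s + det A.
tr A = -8, det A = 15.
So p(s) = s^2 + 8s + 15.
The coefficient of s is 8.

8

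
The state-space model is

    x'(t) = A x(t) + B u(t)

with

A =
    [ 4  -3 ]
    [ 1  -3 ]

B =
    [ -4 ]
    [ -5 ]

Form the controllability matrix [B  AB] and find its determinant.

AB = [[-1], [11]]
Controllability matrix C = [B  AB] = [[-4, -1], [-5, 11]]
det(C) = (-4)·11 - (-1)·(-5) = -44 - 5 = -49
Since det(C) ≠ 0, rank(C) = 2 and the system is completely controllable.

-49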